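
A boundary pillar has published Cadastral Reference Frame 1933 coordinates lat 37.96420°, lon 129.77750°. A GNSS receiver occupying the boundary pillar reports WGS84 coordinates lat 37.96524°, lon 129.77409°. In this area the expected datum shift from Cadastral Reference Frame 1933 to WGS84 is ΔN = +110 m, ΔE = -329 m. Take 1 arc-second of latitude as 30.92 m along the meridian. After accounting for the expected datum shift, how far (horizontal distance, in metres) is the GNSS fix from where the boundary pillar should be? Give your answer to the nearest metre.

Observed coordinate differences: Δφ = +0.00104°, Δλ = -0.00341°.
Converting to metres (1° lat = 111312 m, cos φ = 0.788395): observed ΔN = 115.8 m, observed ΔE = -299.3 m.
Subtracting the expected shift leaves a residual of 115.8 − (110) = 5.8 m north and -299.3 − (-329) = 29.7 m east.
Residual distance = √(5.8² + 29.7²) = 30.3 m.

30 m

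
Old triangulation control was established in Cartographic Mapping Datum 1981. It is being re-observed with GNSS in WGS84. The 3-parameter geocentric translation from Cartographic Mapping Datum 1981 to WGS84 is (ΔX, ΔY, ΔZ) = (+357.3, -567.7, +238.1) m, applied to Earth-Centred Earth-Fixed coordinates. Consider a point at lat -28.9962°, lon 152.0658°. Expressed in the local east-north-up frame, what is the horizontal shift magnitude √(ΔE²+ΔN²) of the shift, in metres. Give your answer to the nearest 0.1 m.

342.2 m

The local east axis at (φ, λ) is (−sin λ, cos λ, 0), so ΔE = −sin(152.0658°)·357.3 + cos(152.0658°)·(-567.7) = 334.18 m.
The local north axis is (−sin φ cos λ, −sin φ sin λ, cos φ), giving ΔN = -153.021 − 128.916 + 208.255 = -73.68 m.
Horizontal magnitude = √(ΔE² + ΔN²) = √(334.18² + (-73.68)²) = 342.20 m.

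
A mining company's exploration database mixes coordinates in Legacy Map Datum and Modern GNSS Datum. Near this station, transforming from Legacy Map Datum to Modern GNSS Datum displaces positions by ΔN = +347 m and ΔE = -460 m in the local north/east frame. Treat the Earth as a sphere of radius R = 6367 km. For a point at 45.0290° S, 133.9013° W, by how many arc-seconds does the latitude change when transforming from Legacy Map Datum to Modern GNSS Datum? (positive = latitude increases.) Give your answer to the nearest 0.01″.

Δφ = 11.24″

On a sphere of radius R, 1 rad of latitude = R, so Δφ = ΔN / R = 347.0 / 6367000 = 5.4500e-05 rad = 11.241″.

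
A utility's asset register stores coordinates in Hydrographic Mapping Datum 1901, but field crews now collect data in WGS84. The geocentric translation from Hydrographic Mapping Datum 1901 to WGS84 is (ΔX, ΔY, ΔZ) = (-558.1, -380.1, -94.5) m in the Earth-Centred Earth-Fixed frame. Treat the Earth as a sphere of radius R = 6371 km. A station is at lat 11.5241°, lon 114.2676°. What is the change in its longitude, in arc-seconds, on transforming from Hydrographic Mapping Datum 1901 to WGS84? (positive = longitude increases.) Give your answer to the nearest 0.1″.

Δλ = 22.0″

sin φ = 0.199780, cos φ = 0.979841, sin λ = 0.911636, cos λ = -0.410999.
East component: ΔE = −sin λ·ΔX + cos λ·ΔY = −(0.911636)(-558.1) + (-0.410999)(-380.1) = 665.00 m.
1° of latitude spans πR/180 = 111195 m; at latitude φ, 1° of longitude spans that × cos φ = 108953.3 m, so Δλ = 665.00 / 108953.3 × 3600 = 21.973″.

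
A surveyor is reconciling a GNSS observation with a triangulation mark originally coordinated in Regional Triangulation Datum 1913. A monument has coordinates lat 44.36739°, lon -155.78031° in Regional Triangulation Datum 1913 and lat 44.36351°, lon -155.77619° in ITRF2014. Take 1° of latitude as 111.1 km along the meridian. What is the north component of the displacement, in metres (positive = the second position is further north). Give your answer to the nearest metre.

ΔN = -431 m

Δφ = 44.36351° − 44.36739° = -0.00388°; Δλ = -155.77619° − -155.78031° = +0.00412°.
ΔN = Δφ × 111100 = -431.1 m; ΔE = Δλ × 111100 × cos(44.36739°) = +0.00412 × 111100 × 0.714871 = 327.2 m.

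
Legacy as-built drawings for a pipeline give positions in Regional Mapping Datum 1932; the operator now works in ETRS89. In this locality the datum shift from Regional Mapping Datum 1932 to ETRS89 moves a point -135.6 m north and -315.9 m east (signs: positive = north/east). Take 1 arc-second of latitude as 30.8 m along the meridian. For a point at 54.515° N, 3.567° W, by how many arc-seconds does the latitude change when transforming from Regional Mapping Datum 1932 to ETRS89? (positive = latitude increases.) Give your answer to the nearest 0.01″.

Δφ = -4.40″

1″ of latitude = 30.80 m, so Δφ = -135.6 / 30.80 = -4.403″.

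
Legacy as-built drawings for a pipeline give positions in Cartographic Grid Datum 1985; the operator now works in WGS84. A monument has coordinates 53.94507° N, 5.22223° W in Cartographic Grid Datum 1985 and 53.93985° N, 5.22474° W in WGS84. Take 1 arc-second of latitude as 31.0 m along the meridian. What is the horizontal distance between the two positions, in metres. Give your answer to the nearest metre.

605 m

Δφ = 53.93985° − 53.94507° = -0.00522°; Δλ = -5.22474° − -5.22223° = -0.00251°.
1° of latitude = 3600 × 31.00 = 111600 m.
ΔN = Δφ × 111600 = -582.6 m; ΔE = Δλ × 111600 × cos(53.94507°) = -0.00251 × 111600 × 0.588561 = -164.9 m.
Distance = √(ΔE² + ΔN²) = √((-164.9)² + (-582.6)²) = 605.4 m.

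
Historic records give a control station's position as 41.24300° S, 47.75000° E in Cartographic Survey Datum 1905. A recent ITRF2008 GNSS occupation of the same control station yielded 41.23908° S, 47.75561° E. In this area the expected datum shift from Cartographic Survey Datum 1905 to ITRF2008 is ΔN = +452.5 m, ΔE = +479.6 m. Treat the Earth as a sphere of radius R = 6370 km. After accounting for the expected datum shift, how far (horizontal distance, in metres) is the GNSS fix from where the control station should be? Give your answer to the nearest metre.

20 m

Observed coordinate differences: Δφ = +0.00392°, Δλ = +0.00561°.
Converting to metres (1° lat = 111177 m, cos φ = 0.751920): observed ΔN = 435.8 m, observed ΔE = 469.0 m.
Subtracting the expected shift leaves a residual of 435.8 − (452.5) = -16.7 m north and 469.0 − (479.6) = -10.6 m east.
Residual distance = √((-16.7)² + (-10.6)²) = 19.8 m.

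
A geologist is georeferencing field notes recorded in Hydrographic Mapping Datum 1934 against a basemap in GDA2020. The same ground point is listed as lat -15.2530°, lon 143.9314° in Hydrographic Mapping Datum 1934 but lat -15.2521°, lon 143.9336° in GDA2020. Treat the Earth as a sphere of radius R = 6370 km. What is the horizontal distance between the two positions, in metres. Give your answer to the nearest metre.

256 m

Δφ = -15.2521° − -15.2530° = +0.0009°; Δλ = 143.9336° − 143.9314° = +0.0022°.
1° along a meridian = πR/180 = 111177 m.
ΔN = Δφ × 111177 = 100.1 m; ΔE = Δλ × 111177 × cos(-15.2530°) = +0.0022 × 111177 × 0.964774 = 236.0 m.
Distance = √(ΔE² + ΔN²) = √(236.0² + 100.1²) = 256.3 m.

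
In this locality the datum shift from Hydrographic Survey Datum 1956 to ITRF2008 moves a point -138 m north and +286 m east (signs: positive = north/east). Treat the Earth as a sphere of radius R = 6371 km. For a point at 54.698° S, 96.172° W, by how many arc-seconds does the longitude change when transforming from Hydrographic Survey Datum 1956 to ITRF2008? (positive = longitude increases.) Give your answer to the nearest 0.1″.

Δλ = 16.0″

At latitude -54.698°, cos φ = 0.577886.
One radian of longitude at latitude φ spans R cos φ, so Δλ = ΔE / (R cos φ) = 286.0 / (6371000 × 0.577886) = 7.7681e-05 rad = 16.023″.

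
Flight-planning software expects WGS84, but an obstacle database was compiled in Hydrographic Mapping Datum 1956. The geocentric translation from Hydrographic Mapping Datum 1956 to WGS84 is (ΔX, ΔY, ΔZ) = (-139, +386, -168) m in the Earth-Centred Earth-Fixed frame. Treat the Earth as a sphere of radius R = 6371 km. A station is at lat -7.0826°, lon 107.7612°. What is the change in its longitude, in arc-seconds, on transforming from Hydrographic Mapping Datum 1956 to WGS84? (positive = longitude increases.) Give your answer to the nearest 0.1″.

sin φ = -0.123300, cos φ = 0.992369, sin λ = 0.952336, cos λ = -0.305050.
East component: ΔE = −sin λ·ΔX + cos λ·ΔY = −(0.952336)(-139) + (-0.305050)(386) = 14.63 m.
1° of latitude spans πR/180 = 111195 m; at latitude φ, 1° of longitude spans that × cos φ = 110346.4 m, so Δλ = 14.63 / 110346.4 × 3600 = 0.477″.

Δλ = 0.5″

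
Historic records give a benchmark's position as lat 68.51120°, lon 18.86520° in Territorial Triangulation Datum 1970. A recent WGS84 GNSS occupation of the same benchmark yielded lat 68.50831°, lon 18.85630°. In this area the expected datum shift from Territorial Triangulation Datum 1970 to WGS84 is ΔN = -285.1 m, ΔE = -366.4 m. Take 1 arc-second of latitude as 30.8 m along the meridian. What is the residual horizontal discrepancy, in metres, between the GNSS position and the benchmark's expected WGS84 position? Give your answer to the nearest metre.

Observed coordinate differences: Δφ = -0.00289°, Δλ = -0.00890°.
Converting to metres (1° lat = 110880 m, cos φ = 0.366319): observed ΔN = -320.4 m, observed ΔE = -361.5 m.
Subtracting the expected shift leaves a residual of -320.4 − (-285.1) = -35.3 m north and -361.5 − (-366.4) = 4.9 m east.
Residual distance = √((-35.3)² + 4.9²) = 35.7 m.

36 m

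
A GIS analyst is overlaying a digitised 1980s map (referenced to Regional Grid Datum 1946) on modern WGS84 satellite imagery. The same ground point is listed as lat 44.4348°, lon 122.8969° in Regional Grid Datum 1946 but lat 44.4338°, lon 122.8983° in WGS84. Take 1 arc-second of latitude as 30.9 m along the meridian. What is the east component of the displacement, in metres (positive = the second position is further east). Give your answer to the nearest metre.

Δφ = 44.4338° − 44.4348° = -0.0010°; Δλ = 122.8983° − 122.8969° = +0.0014°.
1° of latitude = 3600 × 30.90 = 111240 m.
ΔN = Δφ × 111240 = -111.2 m; ΔE = Δλ × 111240 × cos(44.4348°) = +0.0014 × 111240 × 0.714048 = 111.2 m.

ΔE = 111 m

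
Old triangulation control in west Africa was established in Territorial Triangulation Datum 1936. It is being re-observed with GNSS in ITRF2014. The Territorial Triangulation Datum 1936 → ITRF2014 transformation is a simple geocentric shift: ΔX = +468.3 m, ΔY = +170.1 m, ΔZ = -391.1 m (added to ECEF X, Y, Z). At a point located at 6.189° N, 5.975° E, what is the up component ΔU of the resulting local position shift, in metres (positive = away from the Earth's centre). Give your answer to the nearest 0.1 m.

At φ = 6.189°, λ = 5.975°: sin φ = 0.107808, cos φ = 0.994172, sin λ = 0.104095, cos λ = 0.994567.
ΔU = cos φ cos λ·ΔX + cos φ sin λ·ΔY + sin φ·ΔZ = (0.994172)(0.994567)(468.3) + (0.994172)(0.104095)(170.1) + (0.107808)(-391.1) = 438.48 m.

ΔU = 438.5 m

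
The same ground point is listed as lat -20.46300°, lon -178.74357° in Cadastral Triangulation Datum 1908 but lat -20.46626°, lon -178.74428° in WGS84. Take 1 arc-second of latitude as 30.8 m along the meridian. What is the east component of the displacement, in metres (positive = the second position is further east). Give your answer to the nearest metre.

ΔE = -74 m

Δφ = -20.46626° − -20.46300° = -0.00326°; Δλ = -178.74428° − -178.74357° = -0.00071°.
1° of latitude = 3600 × 30.80 = 110880 m.
ΔN = Δφ × 110880 = -361.5 m; ΔE = Δλ × 110880 × cos(-20.46300°) = -0.00071 × 110880 × 0.936898 = -73.8 m.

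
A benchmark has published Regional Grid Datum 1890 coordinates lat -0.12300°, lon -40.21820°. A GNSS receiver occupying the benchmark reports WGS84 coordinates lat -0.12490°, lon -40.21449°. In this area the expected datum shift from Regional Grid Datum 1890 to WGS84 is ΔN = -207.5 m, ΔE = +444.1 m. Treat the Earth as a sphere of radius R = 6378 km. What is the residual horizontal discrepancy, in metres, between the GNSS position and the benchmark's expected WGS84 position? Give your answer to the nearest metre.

Observed coordinate differences: Δφ = -0.00190°, Δλ = +0.00371°.
Converting to metres (1° lat = 111317 m, cos φ = 0.999998): observed ΔN = -211.5 m, observed ΔE = 413.0 m.
Subtracting the expected shift leaves a residual of -211.5 − (-207.5) = -4.0 m north and 413.0 − (444.1) = -31.1 m east.
Residual distance = √((-4.0)² + (-31.1)²) = 31.4 m.

31 m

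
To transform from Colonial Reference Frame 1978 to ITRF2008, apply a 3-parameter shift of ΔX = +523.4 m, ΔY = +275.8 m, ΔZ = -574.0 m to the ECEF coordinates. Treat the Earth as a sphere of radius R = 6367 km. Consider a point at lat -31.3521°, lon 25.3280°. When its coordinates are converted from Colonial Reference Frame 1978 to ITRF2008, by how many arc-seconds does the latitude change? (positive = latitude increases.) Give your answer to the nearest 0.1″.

Δφ = -5.9″

sin φ = -0.520296, cos φ = 0.853986, sin λ = 0.427800, cos λ = 0.903874.
North component: ΔN = −sin φ cos λ·ΔX − sin φ sin λ·ΔY + cos φ·ΔZ = −(-0.520296)(0.903874)(523.4) − (-0.520296)(0.427800)(275.8) + (0.853986)(-574.0) = -182.65 m.
1° of latitude spans πR/180 = 111125 m, so Δφ = -182.65 / 111125 × 3600 = -5.917″.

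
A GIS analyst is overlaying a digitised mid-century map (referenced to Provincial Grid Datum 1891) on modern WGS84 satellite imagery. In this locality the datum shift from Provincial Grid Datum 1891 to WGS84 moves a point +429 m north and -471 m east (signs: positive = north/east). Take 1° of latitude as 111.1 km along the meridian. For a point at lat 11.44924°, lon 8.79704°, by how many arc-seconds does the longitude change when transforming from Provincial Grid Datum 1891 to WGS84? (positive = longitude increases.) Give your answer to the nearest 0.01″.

Δλ = -15.57″

At latitude 11.44924°, cos φ = 0.980101.
1° of longitude at this latitude = 111.1 × cos φ = 108.89 km, so Δλ = -471.0 / 108889.2 = -0.0043255° = -15.572″.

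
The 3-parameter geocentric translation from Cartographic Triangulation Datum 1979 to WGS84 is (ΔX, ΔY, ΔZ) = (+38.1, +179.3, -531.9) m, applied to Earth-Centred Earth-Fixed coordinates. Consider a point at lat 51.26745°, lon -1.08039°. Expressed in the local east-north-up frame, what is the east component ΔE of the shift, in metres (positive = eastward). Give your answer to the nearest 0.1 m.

ΔE = 180.0 m

At φ = 51.26745°, λ = -1.08039°: sin φ = 0.780075, cos φ = 0.625686, sin λ = -0.018855, cos λ = 0.999822.
ΔE = −sin λ·ΔX + cos λ·ΔY = −(-0.018855)·(38.1) + (0.999822)·(179.3) = 179.99 m.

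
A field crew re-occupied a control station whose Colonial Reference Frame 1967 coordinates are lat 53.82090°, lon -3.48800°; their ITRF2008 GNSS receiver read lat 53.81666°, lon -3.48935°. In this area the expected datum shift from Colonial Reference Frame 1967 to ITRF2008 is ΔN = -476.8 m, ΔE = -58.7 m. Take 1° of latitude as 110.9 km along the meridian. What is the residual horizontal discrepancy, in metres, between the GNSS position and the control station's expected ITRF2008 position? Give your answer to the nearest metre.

Observed coordinate differences: Δφ = -0.00424°, Δλ = -0.00135°.
Converting to metres (1° lat = 110900 m, cos φ = 0.590311): observed ΔN = -470.2 m, observed ΔE = -88.4 m.
Subtracting the expected shift leaves a residual of -470.2 − (-476.8) = 6.6 m north and -88.4 − (-58.7) = -29.7 m east.
Residual distance = √(6.6² + (-29.7)²) = 30.4 m.

30 m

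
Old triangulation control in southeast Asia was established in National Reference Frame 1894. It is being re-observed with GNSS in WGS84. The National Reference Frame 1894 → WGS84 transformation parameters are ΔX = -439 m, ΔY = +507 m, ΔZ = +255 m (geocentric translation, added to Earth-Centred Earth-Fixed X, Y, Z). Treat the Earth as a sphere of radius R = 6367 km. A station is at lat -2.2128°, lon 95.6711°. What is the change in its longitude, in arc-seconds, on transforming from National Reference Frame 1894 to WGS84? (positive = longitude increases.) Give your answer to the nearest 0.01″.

Δλ = 12.54″

sin φ = -0.038611, cos φ = 0.999254, sin λ = 0.995106, cos λ = -0.098818.
East component: ΔE = −sin λ·ΔX + cos λ·ΔY = −(0.995106)(-439) + (-0.098818)(507) = 386.75 m.
1° of latitude spans πR/180 = 111125 m; at latitude φ, 1° of longitude spans that × cos φ = 111042.2 m, so Δλ = 386.75 / 111042.2 × 3600 = 12.538″.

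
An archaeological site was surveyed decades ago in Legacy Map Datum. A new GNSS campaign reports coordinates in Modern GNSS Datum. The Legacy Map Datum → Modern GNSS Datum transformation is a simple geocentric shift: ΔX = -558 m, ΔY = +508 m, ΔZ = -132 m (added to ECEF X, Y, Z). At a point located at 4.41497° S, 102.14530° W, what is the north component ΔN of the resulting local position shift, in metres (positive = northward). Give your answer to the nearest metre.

ΔN = -161 m

At φ = -4.41497°, λ = -102.14530°: sin φ = -0.076980, cos φ = 0.997033, sin λ = -0.977617, cos λ = -0.210392.
ΔN = −sin φ cos λ·ΔX − sin φ sin λ·ΔY + cos φ·ΔZ = −(-0.076980)(-0.210392)(-558) − (-0.076980)(-0.977617)(508) + (0.997033)(-132) = -160.80 m.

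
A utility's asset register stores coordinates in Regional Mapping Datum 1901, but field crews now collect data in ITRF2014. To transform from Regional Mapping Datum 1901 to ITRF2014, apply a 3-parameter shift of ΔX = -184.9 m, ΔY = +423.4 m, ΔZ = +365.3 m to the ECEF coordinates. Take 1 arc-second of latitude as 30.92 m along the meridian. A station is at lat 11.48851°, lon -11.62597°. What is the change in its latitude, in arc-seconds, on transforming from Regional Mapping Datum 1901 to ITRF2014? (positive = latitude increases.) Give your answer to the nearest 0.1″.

Δφ = 13.3″

sin φ = 0.199171, cos φ = 0.979965, sin λ = -0.201522, cos λ = 0.979484.
North component: ΔN = −sin φ cos λ·ΔX − sin φ sin λ·ΔY + cos φ·ΔZ = −(0.199171)(0.979484)(-184.9) − (0.199171)(-0.201522)(423.4) + (0.979965)(365.3) = 411.05 m.
1° of latitude spans 3600 × 30.92 = 111312 m, so Δφ = 411.05 / 111312 × 3600 = 13.294″.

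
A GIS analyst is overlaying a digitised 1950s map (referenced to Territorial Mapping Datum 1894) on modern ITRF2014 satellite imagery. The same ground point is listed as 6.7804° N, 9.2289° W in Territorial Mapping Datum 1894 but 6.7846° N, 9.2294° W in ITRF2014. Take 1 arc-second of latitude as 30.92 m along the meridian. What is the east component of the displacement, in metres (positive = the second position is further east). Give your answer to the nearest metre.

ΔE = -55 m

Δφ = 6.7846° − 6.7804° = +0.0042°; Δλ = -9.2294° − -9.2289° = -0.0005°.
1° of latitude = 3600 × 30.92 = 111312 m.
ΔN = Δφ × 111312 = 467.5 m; ΔE = Δλ × 111312 × cos(6.7804°) = -0.0005 × 111312 × 0.993006 = -55.3 m.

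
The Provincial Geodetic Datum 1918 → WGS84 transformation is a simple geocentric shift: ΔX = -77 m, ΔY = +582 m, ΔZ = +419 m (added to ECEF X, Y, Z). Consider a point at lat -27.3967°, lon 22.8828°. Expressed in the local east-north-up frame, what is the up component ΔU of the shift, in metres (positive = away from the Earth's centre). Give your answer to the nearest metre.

The local up (radial) axis is (cos φ cos λ, cos φ sin λ, sin φ), giving ΔU = -62.984 + 200.927 − 192.802 = -54.86 m.

ΔU = -55 m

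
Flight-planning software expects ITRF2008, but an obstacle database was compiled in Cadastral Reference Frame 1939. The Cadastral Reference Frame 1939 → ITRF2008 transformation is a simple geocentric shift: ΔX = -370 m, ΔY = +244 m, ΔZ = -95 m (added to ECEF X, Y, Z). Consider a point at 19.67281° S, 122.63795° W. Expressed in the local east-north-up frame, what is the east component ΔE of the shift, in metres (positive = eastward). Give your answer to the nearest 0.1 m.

At φ = -19.67281°, λ = -122.63795°: sin φ = -0.336648, cos φ = 0.941630, sin λ = -0.842095, cos λ = -0.539329.
ΔE = −sin λ·ΔX + cos λ·ΔY = −(-0.842095)·(-370) + (-0.539329)·(244) = -443.17 m.

ΔE = -443.2 m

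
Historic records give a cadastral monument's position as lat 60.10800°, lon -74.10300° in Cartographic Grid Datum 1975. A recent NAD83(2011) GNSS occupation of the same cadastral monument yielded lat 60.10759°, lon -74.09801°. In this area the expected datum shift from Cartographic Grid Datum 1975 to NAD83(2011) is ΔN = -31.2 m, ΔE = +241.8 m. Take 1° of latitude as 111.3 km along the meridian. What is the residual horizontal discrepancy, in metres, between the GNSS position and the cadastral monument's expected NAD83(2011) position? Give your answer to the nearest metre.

38 m

Observed coordinate differences: Δφ = -0.00041°, Δλ = +0.00499°.
Converting to metres (1° lat = 111300 m, cos φ = 0.498367): observed ΔN = -45.6 m, observed ΔE = 276.8 m.
Subtracting the expected shift leaves a residual of -45.6 − (-31.2) = -14.4 m north and 276.8 − (241.8) = 35.0 m east.
Residual distance = √((-14.4)² + 35.0²) = 37.8 m.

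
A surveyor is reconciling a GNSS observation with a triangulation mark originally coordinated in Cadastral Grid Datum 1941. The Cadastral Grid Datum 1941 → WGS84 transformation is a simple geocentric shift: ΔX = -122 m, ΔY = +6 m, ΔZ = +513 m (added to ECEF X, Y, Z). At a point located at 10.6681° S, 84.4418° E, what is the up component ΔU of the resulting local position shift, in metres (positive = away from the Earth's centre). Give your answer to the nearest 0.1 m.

ΔU = -100.7 m

At φ = -10.6681°, λ = 84.4418°: sin φ = -0.185120, cos φ = 0.982716, sin λ = 0.995298, cos λ = 0.096857.
ΔU = cos φ cos λ·ΔX + cos φ sin λ·ΔY + sin φ·ΔZ = (0.982716)(0.096857)(-122) + (0.982716)(0.995298)(6) + (-0.185120)(513) = -100.71 m.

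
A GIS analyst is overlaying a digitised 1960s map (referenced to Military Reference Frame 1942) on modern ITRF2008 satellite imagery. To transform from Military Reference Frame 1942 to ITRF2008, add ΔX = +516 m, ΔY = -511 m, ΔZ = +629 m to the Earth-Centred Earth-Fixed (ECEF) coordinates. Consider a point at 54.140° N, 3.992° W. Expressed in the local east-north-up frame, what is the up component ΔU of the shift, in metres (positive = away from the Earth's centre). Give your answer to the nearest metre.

ΔU = 832 m

The local up (radial) axis is (cos φ cos λ, cos φ sin λ, sin φ), giving ΔU = 301.543 + 20.840 + 509.774 = 832.16 m.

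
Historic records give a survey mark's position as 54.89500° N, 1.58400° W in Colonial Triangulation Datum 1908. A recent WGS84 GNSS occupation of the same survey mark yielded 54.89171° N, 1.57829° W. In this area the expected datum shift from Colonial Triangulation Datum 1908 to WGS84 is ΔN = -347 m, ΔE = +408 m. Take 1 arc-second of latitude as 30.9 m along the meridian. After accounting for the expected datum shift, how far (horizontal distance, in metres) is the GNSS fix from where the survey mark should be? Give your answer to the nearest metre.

47 m

Observed coordinate differences: Δφ = -0.00329°, Δλ = +0.00571°.
Converting to metres (1° lat = 111240 m, cos φ = 0.575077): observed ΔN = -366.0 m, observed ΔE = 365.3 m.
Subtracting the expected shift leaves a residual of -366.0 − (-347) = -19.0 m north and 365.3 − (408) = -42.7 m east.
Residual distance = √((-19.0)² + (-42.7)²) = 46.7 m.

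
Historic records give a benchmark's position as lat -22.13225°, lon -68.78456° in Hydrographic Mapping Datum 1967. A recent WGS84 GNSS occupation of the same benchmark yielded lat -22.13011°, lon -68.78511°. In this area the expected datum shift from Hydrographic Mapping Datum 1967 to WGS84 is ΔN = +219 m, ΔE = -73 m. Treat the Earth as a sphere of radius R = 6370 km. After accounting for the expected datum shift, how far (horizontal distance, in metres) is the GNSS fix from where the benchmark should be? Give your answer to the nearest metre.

Observed coordinate differences: Δφ = +0.00214°, Δλ = -0.00055°.
Converting to metres (1° lat = 111177 m, cos φ = 0.926317): observed ΔN = 237.9 m, observed ΔE = -56.6 m.
Subtracting the expected shift leaves a residual of 237.9 − (219) = 18.9 m north and -56.6 − (-73) = 16.4 m east.
Residual distance = √(18.9² + 16.4²) = 25.0 m.

25 m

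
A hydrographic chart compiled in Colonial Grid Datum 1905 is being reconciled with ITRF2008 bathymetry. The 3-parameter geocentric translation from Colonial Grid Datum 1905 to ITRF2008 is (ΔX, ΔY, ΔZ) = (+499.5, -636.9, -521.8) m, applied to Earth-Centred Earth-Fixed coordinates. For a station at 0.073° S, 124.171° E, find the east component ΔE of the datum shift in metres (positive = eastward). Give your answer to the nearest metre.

The local east axis at (φ, λ) is (−sin λ, cos λ, 0), so ΔE = −sin(124.171°)·499.5 + cos(124.171°)·(-636.9) = -55.54 m.

ΔE = -56 m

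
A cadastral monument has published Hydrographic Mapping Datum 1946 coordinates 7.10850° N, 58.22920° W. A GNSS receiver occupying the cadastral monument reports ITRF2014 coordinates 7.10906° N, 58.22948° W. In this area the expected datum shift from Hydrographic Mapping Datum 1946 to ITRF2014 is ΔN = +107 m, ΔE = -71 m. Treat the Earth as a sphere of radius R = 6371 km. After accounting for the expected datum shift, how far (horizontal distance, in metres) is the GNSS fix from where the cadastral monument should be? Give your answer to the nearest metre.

60 m

Observed coordinate differences: Δφ = +0.00056°, Δλ = -0.00028°.
Converting to metres (1° lat = 111195 m, cos φ = 0.992314): observed ΔN = 62.3 m, observed ΔE = -30.9 m.
Subtracting the expected shift leaves a residual of 62.3 − (107) = -44.7 m north and -30.9 − (-71) = 40.1 m east.
Residual distance = √((-44.7)² + 40.1²) = 60.1 m.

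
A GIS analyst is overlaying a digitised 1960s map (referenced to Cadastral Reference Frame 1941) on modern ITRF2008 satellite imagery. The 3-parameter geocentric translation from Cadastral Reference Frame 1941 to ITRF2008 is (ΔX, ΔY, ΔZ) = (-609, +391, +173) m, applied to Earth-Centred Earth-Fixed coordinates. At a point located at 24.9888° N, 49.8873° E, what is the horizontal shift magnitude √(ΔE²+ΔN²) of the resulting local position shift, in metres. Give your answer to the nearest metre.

The local east axis at (φ, λ) is (−sin λ, cos λ, 0), so ΔE = −sin(49.8873°)·(-609) + cos(49.8873°)·391 = 717.67 m.
The local north axis is (−sin φ cos λ, −sin φ sin λ, cos φ), giving ΔN = 165.755 − 126.322 + 156.806 = 196.24 m.
Horizontal magnitude = √(ΔE² + ΔN²) = √(717.67² + 196.24²) = 744.01 m.

744 m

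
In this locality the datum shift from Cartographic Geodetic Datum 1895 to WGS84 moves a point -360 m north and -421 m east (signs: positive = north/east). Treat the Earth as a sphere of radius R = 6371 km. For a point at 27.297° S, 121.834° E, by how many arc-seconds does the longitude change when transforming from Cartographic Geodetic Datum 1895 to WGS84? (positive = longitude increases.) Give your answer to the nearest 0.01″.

At latitude -27.297°, cos φ = 0.888641.
One radian of longitude at latitude φ spans R cos φ, so Δλ = ΔE / (R cos φ) = -421.0 / (6371000 × 0.888641) = -7.4361e-05 rad = -15.338″.

Δλ = -15.34″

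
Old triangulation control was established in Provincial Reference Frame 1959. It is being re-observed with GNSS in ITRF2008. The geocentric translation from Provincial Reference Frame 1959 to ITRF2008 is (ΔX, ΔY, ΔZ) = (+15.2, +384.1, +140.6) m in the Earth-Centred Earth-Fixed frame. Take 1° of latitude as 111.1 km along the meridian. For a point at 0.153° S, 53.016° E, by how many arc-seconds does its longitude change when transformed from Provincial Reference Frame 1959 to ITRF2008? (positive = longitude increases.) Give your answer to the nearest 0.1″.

Δλ = 7.1″

sin φ = -0.002670, cos φ = 0.999996, sin λ = 0.798804, cos λ = 0.601592.
East component: ΔE = −sin λ·ΔX + cos λ·ΔY = −(0.798804)(15.2) + (0.601592)(384.1) = 218.93 m.
1° of latitude spans 111100 m; at latitude φ, 1° of longitude spans that × cos φ = 111099.6 m, so Δλ = 218.93 / 111099.6 × 3600 = 7.094″.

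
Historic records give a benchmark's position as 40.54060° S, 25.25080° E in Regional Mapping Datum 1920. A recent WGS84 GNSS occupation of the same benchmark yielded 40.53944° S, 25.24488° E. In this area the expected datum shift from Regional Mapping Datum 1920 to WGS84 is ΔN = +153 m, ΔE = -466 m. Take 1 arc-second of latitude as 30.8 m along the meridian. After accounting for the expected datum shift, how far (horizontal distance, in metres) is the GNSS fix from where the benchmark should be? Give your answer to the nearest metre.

Observed coordinate differences: Δφ = +0.00116°, Δλ = -0.00592°.
Converting to metres (1° lat = 110880 m, cos φ = 0.759946): observed ΔN = 128.6 m, observed ΔE = -498.8 m.
Subtracting the expected shift leaves a residual of 128.6 − (153) = -24.4 m north and -498.8 − (-466) = -32.8 m east.
Residual distance = √((-24.4)² + (-32.8)²) = 40.9 m.

41 m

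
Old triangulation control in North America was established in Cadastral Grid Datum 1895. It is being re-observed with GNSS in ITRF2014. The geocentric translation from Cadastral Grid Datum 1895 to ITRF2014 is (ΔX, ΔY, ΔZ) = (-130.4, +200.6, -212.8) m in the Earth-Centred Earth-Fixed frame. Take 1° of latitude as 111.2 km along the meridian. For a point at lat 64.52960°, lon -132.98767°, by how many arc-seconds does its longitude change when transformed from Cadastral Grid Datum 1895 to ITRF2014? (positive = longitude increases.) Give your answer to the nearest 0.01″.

sin φ = 0.902808, cos φ = 0.430045, sin λ = -0.731500, cos λ = -0.681841.
East component: ΔE = −sin λ·ΔX + cos λ·ΔY = −(-0.731500)(-130.4) + (-0.681841)(200.6) = -232.16 m.
1° of latitude spans 111200 m; at latitude φ, 1° of longitude spans that × cos φ = 47821.0 m, so Δλ = -232.16 / 47821.0 × 3600 = -17.478″.

Δλ = -17.48″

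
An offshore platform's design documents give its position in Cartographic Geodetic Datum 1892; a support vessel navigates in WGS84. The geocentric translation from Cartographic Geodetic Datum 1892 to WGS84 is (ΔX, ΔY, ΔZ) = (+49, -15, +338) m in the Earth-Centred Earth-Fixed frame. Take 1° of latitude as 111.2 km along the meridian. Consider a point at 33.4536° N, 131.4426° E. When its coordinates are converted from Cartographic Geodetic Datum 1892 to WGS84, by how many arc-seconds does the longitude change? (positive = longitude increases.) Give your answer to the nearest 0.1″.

Δλ = -1.0″

sin φ = 0.551261, cos φ = 0.834333, sin λ = 0.749619, cos λ = -0.661869.
East component: ΔE = −sin λ·ΔX + cos λ·ΔY = −(0.749619)(49) + (-0.661869)(-15) = -26.80 m.
1° of latitude spans 111200 m; at latitude φ, 1° of longitude spans that × cos φ = 92777.8 m, so Δλ = -26.80 / 92777.8 × 3600 = -1.040″.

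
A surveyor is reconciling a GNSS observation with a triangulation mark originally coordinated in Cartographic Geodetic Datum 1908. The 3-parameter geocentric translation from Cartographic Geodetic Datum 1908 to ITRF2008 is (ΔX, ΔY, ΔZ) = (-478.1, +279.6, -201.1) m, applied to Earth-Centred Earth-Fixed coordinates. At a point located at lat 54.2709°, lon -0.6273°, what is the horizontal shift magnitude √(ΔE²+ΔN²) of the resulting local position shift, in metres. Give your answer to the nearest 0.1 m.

387.1 m

The local east axis at (φ, λ) is (−sin λ, cos λ, 0), so ΔE = −sin(-0.6273°)·(-478.1) + cos(-0.6273°)·279.6 = 274.35 m.
The local north axis is (−sin φ cos λ, −sin φ sin λ, cos φ), giving ΔN = 388.092 + 2.485 − 117.433 = 273.14 m.
Horizontal magnitude = √(ΔE² + ΔN²) = √(274.35² + 273.14²) = 387.14 m.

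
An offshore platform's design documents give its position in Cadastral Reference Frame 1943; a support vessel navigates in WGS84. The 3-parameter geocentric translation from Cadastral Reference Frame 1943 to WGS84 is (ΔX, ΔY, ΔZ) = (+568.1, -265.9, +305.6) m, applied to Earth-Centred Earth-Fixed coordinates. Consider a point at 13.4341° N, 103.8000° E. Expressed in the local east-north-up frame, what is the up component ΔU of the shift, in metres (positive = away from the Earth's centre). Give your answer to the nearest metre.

ΔU = -312 m

The local up (radial) axis is (cos φ cos λ, cos φ sin λ, sin φ), giving ΔU = -131.803 − 251.159 + 70.999 = -311.96 m.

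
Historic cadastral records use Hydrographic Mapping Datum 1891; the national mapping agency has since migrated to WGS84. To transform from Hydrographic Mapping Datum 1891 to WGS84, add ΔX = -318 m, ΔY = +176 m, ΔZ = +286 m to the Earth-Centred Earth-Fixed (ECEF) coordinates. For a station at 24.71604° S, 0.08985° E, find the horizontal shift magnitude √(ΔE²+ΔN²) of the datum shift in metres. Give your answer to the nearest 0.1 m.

217.4 m

At φ = -24.71604°, λ = 0.08985°: sin φ = -0.418121, cos φ = 0.908391, sin λ = 0.001568, cos λ = 0.999999.
ΔE = −sin λ·ΔX + cos λ·ΔY = −(0.001568)·(-318) + (0.999999)·(176) = 176.50 m.
ΔN = −sin φ cos λ·ΔX − sin φ sin λ·ΔY + cos φ·ΔZ = −(-0.418121)(0.999999)(-318) − (-0.418121)(0.001568)(176) + (0.908391)(286) = 126.95 m.
Horizontal magnitude = √(ΔE² + ΔN²) = √(176.50² + 126.95²) = 217.41 m.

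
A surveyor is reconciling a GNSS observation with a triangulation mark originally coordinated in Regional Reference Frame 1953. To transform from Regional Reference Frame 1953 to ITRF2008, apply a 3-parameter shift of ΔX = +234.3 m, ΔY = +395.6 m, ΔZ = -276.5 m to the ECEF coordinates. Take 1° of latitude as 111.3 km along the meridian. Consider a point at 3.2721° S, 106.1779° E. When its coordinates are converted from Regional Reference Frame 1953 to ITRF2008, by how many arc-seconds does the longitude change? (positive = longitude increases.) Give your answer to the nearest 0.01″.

Δλ = -10.86″

sin φ = -0.057078, cos φ = 0.998370, sin λ = 0.960401, cos λ = -0.278621.
East component: ΔE = −sin λ·ΔX + cos λ·ΔY = −(0.960401)(234.3) + (-0.278621)(395.6) = -335.24 m.
1° of latitude spans 111300 m; at latitude φ, 1° of longitude spans that × cos φ = 111118.6 m, so Δλ = -335.24 / 111118.6 × 3600 = -10.861″.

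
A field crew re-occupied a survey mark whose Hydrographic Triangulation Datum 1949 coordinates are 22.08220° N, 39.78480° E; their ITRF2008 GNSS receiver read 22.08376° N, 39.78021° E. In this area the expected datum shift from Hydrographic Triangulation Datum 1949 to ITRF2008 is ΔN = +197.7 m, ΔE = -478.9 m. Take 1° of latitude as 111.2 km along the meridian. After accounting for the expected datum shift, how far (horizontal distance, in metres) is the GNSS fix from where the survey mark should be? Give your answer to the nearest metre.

25 m

Observed coordinate differences: Δφ = +0.00156°, Δλ = -0.00459°.
Converting to metres (1° lat = 111200 m, cos φ = 0.926645): observed ΔN = 173.5 m, observed ΔE = -473.0 m.
Subtracting the expected shift leaves a residual of 173.5 − (197.7) = -24.2 m north and -473.0 − (-478.9) = 5.9 m east.
Residual distance = √((-24.2)² + 5.9²) = 24.9 m.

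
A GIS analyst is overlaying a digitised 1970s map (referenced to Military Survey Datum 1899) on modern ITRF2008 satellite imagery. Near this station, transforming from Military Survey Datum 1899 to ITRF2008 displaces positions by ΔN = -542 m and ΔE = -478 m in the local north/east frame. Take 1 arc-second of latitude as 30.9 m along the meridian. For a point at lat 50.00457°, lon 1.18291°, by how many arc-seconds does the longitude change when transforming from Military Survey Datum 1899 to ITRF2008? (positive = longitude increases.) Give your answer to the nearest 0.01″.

At latitude 50.00457°, cos φ = 0.642727.
1″ of longitude at this latitude = 30.90 × cos φ = 19.8602 m, so Δλ = -478.0 / 19.8602 = -24.068″.

Δλ = -24.07″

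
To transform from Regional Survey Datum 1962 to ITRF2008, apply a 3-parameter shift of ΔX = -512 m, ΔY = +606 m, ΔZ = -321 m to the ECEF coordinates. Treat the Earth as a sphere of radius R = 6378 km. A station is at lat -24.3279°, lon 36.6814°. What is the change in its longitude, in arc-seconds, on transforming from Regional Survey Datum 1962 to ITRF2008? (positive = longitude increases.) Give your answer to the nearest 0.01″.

Δλ = 28.10″

sin φ = -0.411958, cos φ = 0.911203, sin λ = 0.597365, cos λ = 0.801970.
East component: ΔE = −sin λ·ΔX + cos λ·ΔY = −(0.597365)(-512) + (0.801970)(606) = 791.84 m.
1° of latitude spans πR/180 = 111317 m; at latitude φ, 1° of longitude spans that × cos φ = 101432.5 m, so Δλ = 791.84 / 101432.5 × 3600 = 28.104″.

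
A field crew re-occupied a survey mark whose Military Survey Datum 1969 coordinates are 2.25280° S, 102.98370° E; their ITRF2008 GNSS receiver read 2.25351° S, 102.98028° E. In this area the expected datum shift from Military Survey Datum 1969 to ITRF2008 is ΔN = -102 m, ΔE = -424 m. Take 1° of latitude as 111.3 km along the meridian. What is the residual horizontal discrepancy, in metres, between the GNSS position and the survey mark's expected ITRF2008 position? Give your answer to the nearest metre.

49 m

Observed coordinate differences: Δφ = -0.00071°, Δλ = -0.00342°.
Converting to metres (1° lat = 111300 m, cos φ = 0.999227): observed ΔN = -79.0 m, observed ΔE = -380.4 m.
Subtracting the expected shift leaves a residual of -79.0 − (-102) = 23.0 m north and -380.4 − (-424) = 43.6 m east.
Residual distance = √(23.0² + 43.6²) = 49.3 m.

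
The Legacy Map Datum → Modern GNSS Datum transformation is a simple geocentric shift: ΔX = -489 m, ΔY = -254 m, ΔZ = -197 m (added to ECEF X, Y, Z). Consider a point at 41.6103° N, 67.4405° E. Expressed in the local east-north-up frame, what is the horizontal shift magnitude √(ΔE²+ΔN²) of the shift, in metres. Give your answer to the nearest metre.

378 m

The local east axis at (φ, λ) is (−sin λ, cos λ, 0), so ΔE = −sin(67.4405°)·(-489) + cos(67.4405°)·(-254) = 354.14 m.
The local north axis is (−sin φ cos λ, −sin φ sin λ, cos φ), giving ΔN = 124.579 + 155.765 − 147.293 = 133.05 m.
Horizontal magnitude = √(ΔE² + ΔN²) = √(354.14² + 133.05²) = 378.31 m.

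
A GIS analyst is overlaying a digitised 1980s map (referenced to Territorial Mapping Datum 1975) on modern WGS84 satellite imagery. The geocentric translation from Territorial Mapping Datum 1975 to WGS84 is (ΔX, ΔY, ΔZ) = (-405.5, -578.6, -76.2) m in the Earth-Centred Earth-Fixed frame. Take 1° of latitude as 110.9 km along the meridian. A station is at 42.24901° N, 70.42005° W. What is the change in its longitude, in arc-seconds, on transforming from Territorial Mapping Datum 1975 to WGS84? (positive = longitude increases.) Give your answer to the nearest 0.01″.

Δλ = -25.26″

sin φ = 0.672354, cos φ = 0.740230, sin λ = -0.942175, cos λ = 0.335122.
East component: ΔE = −sin λ·ΔX + cos λ·ΔY = −(-0.942175)(-405.5) + (0.335122)(-578.6) = -575.95 m.
1° of latitude spans 110900 m; at latitude φ, 1° of longitude spans that × cos φ = 82091.5 m, so Δλ = -575.95 / 82091.5 × 3600 = -25.258″.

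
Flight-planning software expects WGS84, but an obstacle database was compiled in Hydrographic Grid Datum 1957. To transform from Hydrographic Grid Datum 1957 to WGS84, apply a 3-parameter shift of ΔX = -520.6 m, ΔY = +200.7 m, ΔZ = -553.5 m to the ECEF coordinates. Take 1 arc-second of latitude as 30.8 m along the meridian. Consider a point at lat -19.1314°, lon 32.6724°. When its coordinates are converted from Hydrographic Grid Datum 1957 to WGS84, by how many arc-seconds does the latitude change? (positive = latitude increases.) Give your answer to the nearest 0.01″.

Δφ = -20.49″

sin φ = -0.327736, cos φ = 0.944769, sin λ = 0.539835, cos λ = 0.841771.
North component: ΔN = −sin φ cos λ·ΔX − sin φ sin λ·ΔY + cos φ·ΔZ = −(-0.327736)(0.841771)(-520.6) − (-0.327736)(0.539835)(200.7) + (0.944769)(-553.5) = -631.04 m.
1° of latitude spans 3600 × 30.80 = 110880 m, so Δφ = -631.04 / 110880 × 3600 = -20.488″.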